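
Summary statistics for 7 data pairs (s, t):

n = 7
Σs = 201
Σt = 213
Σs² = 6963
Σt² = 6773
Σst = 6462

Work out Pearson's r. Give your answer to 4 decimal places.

0.5867

r = (nΣst − ΣsΣt) / √[(nΣs² − (Σs)²)(nΣt² − (Σt)²)]
Numerator: 7×6462 − 201×213 = 2421
Denominator: √[(48741 − 40401)(47411 − 45369)] = √[8340 × 2042] = 4126.7760
r = 2421 / 4126.7760 ≈ 0.5867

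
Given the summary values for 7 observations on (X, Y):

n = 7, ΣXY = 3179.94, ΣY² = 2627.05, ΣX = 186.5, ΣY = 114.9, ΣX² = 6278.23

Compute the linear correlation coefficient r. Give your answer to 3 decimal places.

r = (nΣXY − ΣXΣY) / √[(nΣX² − (ΣX)²)(nΣY² − (ΣY)²)]
Numerator: 7×3179.94 − 186.5×114.9 = 830.73
Denominator: √[(43947.61 − 34782.25)(18389.35 − 13202.01)] = √[9165.36 × 5187.34] = 6895.2040
r = 830.73 / 6895.2040 ≈ 0.120

0.120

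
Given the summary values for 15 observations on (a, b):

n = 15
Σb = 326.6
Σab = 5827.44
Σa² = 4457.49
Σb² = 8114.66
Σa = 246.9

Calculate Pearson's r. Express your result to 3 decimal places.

0.719

r = (nΣab − ΣaΣb) / √[(nΣa² − (Σa)²)(nΣb² − (Σb)²)]
Numerator: 15×5827.44 − 246.9×326.6 = 6774.06
Denominator: √[(66862.35 − 60959.61)(121719.9 − 106667.56)] = √[5902.74 × 15052.34] = 9426.0304
r = 6774.06 / 9426.0304 ≈ 0.719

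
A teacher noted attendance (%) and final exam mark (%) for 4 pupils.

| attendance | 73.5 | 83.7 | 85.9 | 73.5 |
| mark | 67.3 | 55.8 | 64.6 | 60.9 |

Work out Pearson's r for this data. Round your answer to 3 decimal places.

-0.350

n = 4, Σx = 316.6, Σy = 248.6, Σx² = 25189, Σy² = 15524.9, Σxy = 19642.3
nΣxy − ΣxΣy = 78569.2 − 78706.76 = -137.56
nΣx² − (Σx)² = 100756 − 100235.56 = 520.44; nΣy² − (Σy)² = 62099.6 − 61801.96 = 297.64
r = -137.56 / √(520.44 × 297.64) = -137.56 / 393.5782 ≈ -0.350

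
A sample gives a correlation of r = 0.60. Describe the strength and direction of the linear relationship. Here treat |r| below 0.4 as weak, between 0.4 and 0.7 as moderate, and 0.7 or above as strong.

r = 0.60 > 0 so the relationship is positive.
|r| = 0.60, which falls in the moderate range.

moderate positive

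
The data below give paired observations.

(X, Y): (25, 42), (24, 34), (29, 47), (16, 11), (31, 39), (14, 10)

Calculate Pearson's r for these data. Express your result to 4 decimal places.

n = 6, ΣX = 139, ΣY = 183, ΣX² = 3455, ΣY² = 6871, ΣXY = 4754
nΣXY − ΣXΣY = 28524 − 25437 = 3087
nΣX² − (ΣX)² = 20730 − 19321 = 1409; nΣY² − (ΣY)² = 41226 − 33489 = 7737
r = 3087 / √(1409 × 7737) = 3087 / 3301.7318 ≈ 0.9350

0.9350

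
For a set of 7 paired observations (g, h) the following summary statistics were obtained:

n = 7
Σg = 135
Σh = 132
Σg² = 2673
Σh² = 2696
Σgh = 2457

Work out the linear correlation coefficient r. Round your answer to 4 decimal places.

-0.7403

r = (nΣgh − ΣgΣh) / √[(nΣg² − (Σg)²)(nΣh² − (Σh)²)]
Numerator: 7×2457 − 135×132 = -621
Denominator: √[(18711 − 18225)(18872 − 17424)] = √[486 × 1448] = 838.8850
r = -621 / 838.8850 ≈ -0.7403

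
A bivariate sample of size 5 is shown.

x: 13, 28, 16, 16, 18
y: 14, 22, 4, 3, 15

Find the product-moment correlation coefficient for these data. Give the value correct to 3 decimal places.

0.673

n = 5, Σx = 91, Σy = 58, Σx² = 1789, Σy² = 930, Σxy = 1180
nΣxy − ΣxΣy = 5900 − 5278 = 622
nΣx² − (Σx)² = 8945 − 8281 = 664; nΣy² − (Σy)² = 4650 − 3364 = 1286
r = 622 / √(664 × 1286) = 622 / 924.0693 ≈ 0.673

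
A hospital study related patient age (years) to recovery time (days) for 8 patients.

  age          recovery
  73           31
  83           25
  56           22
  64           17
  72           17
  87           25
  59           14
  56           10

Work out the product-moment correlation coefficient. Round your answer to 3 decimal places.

n = 8, Σx = 550, Σy = 161, Σx² = 38820, Σy² = 3569, Σxy = 11443
nΣxy − ΣxΣy = 91544 − 88550 = 2994
nΣx² − (Σx)² = 310560 − 302500 = 8060; nΣy² − (Σy)² = 28552 − 25921 = 2631
r = 2994 / √(8060 × 2631) = 2994 / 4604.9821 ≈ 0.650

0.650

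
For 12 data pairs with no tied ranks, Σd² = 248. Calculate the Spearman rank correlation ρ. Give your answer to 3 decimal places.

0.133

ρ = 1 − 6Σd² / [n(n²−1)] = 1 − 6×248 / (12×143)
  = 1 − 1488/1716 = 1 − 0.8671 ≈ 0.133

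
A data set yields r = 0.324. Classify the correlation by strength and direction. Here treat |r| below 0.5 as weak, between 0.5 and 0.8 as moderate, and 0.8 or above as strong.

r = 0.324 > 0 so the relationship is positive.
|r| = 0.324, which falls in the weak range.

weak positive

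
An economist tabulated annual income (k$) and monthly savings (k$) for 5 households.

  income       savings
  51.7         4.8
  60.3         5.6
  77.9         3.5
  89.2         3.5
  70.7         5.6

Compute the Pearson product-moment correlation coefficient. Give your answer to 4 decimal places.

n = 5, Σx = 349.8, Σy = 23, Σx² = 25332.52, Σy² = 110.26, Σxy = 1566.61
nΣxy − ΣxΣy = 7833.05 − 8045.4 = -212.35
nΣx² − (Σx)² = 126662.6 − 122360.04 = 4302.56; nΣy² − (Σy)² = 551.3 − 529 = 22.3
r = -212.35 / √(4302.56 × 22.3) = -212.35 / 309.7533 ≈ -0.6855

-0.6855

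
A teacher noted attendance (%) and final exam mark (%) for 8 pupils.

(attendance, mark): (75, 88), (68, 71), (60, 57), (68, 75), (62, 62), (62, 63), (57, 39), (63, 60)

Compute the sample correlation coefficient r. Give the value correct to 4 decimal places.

n = 8, Σx = 515, Σy = 515, Σx² = 33379, Σy² = 34593, Σxy = 33701
nΣxy − ΣxΣy = 269608 − 265225 = 4383
nΣx² − (Σx)² = 267032 − 265225 = 1807; nΣy² − (Σy)² = 276744 − 265225 = 11519
r = 4383 / √(1807 × 11519) = 4383 / 4562.3276 ≈ 0.9607

0.9607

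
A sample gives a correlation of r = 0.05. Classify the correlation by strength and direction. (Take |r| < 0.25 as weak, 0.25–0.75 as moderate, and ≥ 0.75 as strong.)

r = 0.05 > 0 so the relationship is positive.
|r| = 0.05, which falls in the weak range.

weak positive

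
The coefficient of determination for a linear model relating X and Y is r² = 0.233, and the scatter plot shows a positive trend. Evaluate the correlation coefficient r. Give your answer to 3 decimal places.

0.483

|r| = √0.233 = 0.483
The association is positive, so r = 0.483.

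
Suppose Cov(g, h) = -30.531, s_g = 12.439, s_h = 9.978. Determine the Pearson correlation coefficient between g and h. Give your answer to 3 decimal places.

-0.246

r = Cov(g,h) / (s_g · s_h) = -30.531 / (12.439 × 9.978)
  = -30.531 / 124.1163 ≈ -0.246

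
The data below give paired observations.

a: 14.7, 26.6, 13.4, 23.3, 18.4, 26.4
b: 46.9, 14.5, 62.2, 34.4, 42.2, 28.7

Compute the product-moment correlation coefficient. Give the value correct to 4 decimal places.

n = 6, Σa = 122.8, Σb = 228.9, Σa² = 2681.62, Σb² = 10066.59, Σab = 4244.29
nΣab − ΣaΣb = 25465.74 − 28108.92 = -2643.18
nΣa² − (Σa)² = 16089.72 − 15079.84 = 1009.88; nΣb² − (Σb)² = 60399.54 − 52395.21 = 8004.33
r = -2643.18 / √(1009.88 × 8004.33) = -2643.18 / 2843.1343 ≈ -0.9297

-0.9297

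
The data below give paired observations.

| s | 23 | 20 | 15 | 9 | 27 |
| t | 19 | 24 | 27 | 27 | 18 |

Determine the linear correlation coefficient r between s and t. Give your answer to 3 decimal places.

-0.920

n = 5, Σs = 94, Σt = 115, Σs² = 1964, Σt² = 2719, Σst = 2051
nΣst − ΣsΣt = 10255 − 10810 = -555
nΣs² − (Σs)² = 9820 − 8836 = 984; nΣt² − (Σt)² = 13595 − 13225 = 370
r = -555 / √(984 × 370) = -555 / 603.3904 ≈ -0.920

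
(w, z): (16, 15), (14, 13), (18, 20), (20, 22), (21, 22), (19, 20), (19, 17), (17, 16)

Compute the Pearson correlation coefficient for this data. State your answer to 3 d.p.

n = 8, Σw = 144, Σz = 145, Σw² = 2628, Σz² = 2707, Σwz = 2659
nΣwz − ΣwΣz = 21272 − 20880 = 392
nΣw² − (Σw)² = 21024 − 20736 = 288; nΣz² − (Σz)² = 21656 − 21025 = 631
r = 392 / √(288 × 631) = 392 / 426.2957 ≈ 0.920

0.920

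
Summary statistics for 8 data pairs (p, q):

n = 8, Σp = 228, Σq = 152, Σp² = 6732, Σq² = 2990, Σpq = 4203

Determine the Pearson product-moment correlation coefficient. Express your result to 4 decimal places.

-0.8350

r = (nΣpq − ΣpΣq) / √[(nΣp² − (Σp)²)(nΣq² − (Σq)²)]
Numerator: 8×4203 − 228×152 = -1032
Denominator: √[(53856 − 51984)(23920 − 23104)] = √[1872 × 816] = 1235.9417
r = -1032 / 1235.9417 ≈ -0.8350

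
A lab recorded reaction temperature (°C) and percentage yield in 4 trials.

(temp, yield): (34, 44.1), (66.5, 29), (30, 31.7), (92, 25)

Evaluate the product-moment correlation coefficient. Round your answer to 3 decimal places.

-0.749

n = 4, Σx = 222.5, Σy = 129.8, Σx² = 14942.25, Σy² = 4415.7, Σxy = 6678.9
nΣxy − ΣxΣy = 26715.6 − 28880.5 = -2164.9
nΣx² − (Σx)² = 59769 − 49506.25 = 10262.75; nΣy² − (Σy)² = 17662.8 − 16848.04 = 814.76
r = -2164.9 / √(10262.75 × 814.76) = -2164.9 / 2891.6567 ≈ -0.749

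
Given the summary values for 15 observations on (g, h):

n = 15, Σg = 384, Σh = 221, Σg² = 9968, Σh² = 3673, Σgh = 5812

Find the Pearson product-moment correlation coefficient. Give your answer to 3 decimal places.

r = (nΣgh − ΣgΣh) / √[(nΣg² − (Σg)²)(nΣh² − (Σh)²)]
Numerator: 15×5812 − 384×221 = 2316
Denominator: √[(149520 − 147456)(55095 − 48841)] = √[2064 × 6254] = 3592.8061
r = 2316 / 3592.8061 ≈ 0.645

0.645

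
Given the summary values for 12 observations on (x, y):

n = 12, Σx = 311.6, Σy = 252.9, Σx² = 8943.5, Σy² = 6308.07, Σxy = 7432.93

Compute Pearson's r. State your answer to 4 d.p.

0.9484

r = (nΣxy − ΣxΣy) / √[(nΣx² − (Σx)²)(nΣy² − (Σy)²)]
Numerator: 12×7432.93 − 311.6×252.9 = 10391.52
Denominator: √[(107322 − 97094.56)(75696.84 − 63958.41)] = √[10227.44 × 11738.43] = 10956.9197
r = 10391.52 / 10956.9197 ≈ 0.9484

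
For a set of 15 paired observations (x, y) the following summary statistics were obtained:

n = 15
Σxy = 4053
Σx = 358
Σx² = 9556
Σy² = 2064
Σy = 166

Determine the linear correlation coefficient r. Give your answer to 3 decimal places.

0.190

r = (nΣxy − ΣxΣy) / √[(nΣx² − (Σx)²)(nΣy² − (Σy)²)]
Numerator: 15×4053 − 358×166 = 1367
Denominator: √[(143340 − 128164)(30960 − 27556)] = √[15176 × 3404] = 7187.4268
r = 1367 / 7187.4268 ≈ 0.190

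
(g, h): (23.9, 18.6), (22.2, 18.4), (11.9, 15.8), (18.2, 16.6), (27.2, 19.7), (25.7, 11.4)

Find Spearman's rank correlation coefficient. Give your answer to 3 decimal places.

Rank g: 4, 3, 1, 2, 6, 5
Rank h: 5, 4, 2, 3, 6, 1
d = rank(g) − rank(h): -1, -1, -1, -1, 0, 4; Σd² = 20
ρ = 1 − 6Σd² / [n(n²−1)] = 1 − 6×20 / (6×35) = 1 − 120/210 ≈ 0.429

0.429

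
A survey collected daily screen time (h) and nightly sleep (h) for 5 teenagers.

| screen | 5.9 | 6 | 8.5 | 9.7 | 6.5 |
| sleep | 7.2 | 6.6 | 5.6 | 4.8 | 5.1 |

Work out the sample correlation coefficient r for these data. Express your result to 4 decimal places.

n = 5, Σx = 36.6, Σy = 29.3, Σx² = 279.4, Σy² = 175.81, Σxy = 209.39
nΣxy − ΣxΣy = 1046.95 − 1072.38 = -25.43
nΣx² − (Σx)² = 1397 − 1339.56 = 57.44; nΣy² − (Σy)² = 879.05 − 858.49 = 20.56
r = -25.43 / √(57.44 × 20.56) = -25.43 / 34.3652 ≈ -0.7400

-0.7400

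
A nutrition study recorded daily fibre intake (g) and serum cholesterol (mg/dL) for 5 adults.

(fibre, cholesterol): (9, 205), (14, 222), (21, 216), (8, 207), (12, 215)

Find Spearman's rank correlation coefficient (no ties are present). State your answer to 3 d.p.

Rank fibre: 2, 4, 5, 1, 3
Rank cholesterol: 1, 5, 4, 2, 3
d = rank(fibre) − rank(cholesterol): 1, -1, 1, -1, 0; Σd² = 4
ρ = 1 − 6Σd² / [n(n²−1)] = 1 − 6×4 / (5×24) = 1 − 24/120 ≈ 0.800

0.800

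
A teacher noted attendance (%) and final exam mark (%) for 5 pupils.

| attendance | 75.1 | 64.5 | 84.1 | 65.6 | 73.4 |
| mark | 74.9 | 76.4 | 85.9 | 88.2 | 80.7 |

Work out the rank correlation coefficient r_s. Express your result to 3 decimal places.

Rank attendance: 4, 1, 5, 2, 3
Rank mark: 1, 2, 4, 5, 3
d = rank(attendance) − rank(mark): 3, -1, 1, -3, 0; Σd² = 20
ρ = 1 − 6Σd² / [n(n²−1)] = 1 − 6×20 / (5×24) = 1 − 120/120 ≈ 0.000

0.000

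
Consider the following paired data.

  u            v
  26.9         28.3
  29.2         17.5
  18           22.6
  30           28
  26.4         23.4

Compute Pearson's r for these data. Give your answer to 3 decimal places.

0.118

n = 5, Σu = 130.5, Σv = 119.8, Σu² = 3497.21, Σv² = 2949.46, Σuv = 3136.83
nΣuv − ΣuΣv = 15684.15 − 15633.9 = 50.25
nΣu² − (Σu)² = 17486.05 − 17030.25 = 455.8; nΣv² − (Σv)² = 14747.3 − 14352.04 = 395.26
r = 50.25 / √(455.8 × 395.26) = 50.25 / 424.4520 ≈ 0.118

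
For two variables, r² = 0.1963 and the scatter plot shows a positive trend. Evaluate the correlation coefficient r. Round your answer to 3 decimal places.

0.443

|r| = √0.1963 = 0.443
The association is positive, so r = 0.443.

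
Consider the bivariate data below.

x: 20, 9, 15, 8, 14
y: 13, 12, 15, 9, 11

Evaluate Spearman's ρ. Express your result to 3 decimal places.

Rank x: 5, 2, 4, 1, 3
Rank y: 4, 3, 5, 1, 2
d = rank(x) − rank(y): 1, -1, -1, 0, 1; Σd² = 4
ρ = 1 − 6Σd² / [n(n²−1)] = 1 − 6×4 / (5×24) = 1 − 24/120 ≈ 0.800

0.800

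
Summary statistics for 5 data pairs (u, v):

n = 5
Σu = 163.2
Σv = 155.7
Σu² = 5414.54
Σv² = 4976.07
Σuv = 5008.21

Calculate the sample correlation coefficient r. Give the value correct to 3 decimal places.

-0.698

r = (nΣuv − ΣuΣv) / √[(nΣu² − (Σu)²)(nΣv² − (Σv)²)]
Numerator: 5×5008.21 − 163.2×155.7 = -369.19
Denominator: √[(27072.7 − 26634.24)(24880.35 − 24242.49)] = √[438.46 × 637.86] = 528.8441
r = -369.19 / 528.8441 ≈ -0.698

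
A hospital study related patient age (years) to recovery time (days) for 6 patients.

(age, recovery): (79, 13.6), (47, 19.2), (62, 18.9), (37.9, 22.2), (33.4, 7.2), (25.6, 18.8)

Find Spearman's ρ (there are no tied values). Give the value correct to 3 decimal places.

0.086

Rank age: 6, 4, 5, 3, 2, 1
Rank recovery: 2, 5, 4, 6, 1, 3
d = rank(age) − rank(recovery): 4, -1, 1, -3, 1, -2; Σd² = 32
ρ = 1 − 6Σd² / [n(n²−1)] = 1 − 6×32 / (6×35) = 1 − 192/210 ≈ 0.086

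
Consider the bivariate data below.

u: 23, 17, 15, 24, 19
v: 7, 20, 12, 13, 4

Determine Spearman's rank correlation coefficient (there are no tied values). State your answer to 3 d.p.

Rank u: 4, 2, 1, 5, 3
Rank v: 2, 5, 3, 4, 1
d = rank(u) − rank(v): 2, -3, -2, 1, 2; Σd² = 22
ρ = 1 − 6Σd² / [n(n²−1)] = 1 − 6×22 / (5×24) = 1 − 132/120 ≈ -0.100

-0.100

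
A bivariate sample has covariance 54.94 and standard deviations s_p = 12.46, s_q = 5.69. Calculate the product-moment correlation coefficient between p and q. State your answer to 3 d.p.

r = Cov(p,q) / (s_p · s_q) = 54.94 / (12.46 × 5.69)
  = 54.94 / 70.8974 ≈ 0.775

0.775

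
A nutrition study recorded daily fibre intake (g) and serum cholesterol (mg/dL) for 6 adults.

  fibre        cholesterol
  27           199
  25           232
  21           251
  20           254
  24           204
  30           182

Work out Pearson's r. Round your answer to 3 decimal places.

-0.920

n = 6, Σx = 147, Σy = 1322, Σx² = 3671, Σy² = 295682, Σxy = 31880
nΣxy − ΣxΣy = 191280 − 194334 = -3054
nΣx² − (Σx)² = 22026 − 21609 = 417; nΣy² − (Σy)² = 1774092 − 1747684 = 26408
r = -3054 / √(417 × 26408) = -3054 / 3318.4539 ≈ -0.920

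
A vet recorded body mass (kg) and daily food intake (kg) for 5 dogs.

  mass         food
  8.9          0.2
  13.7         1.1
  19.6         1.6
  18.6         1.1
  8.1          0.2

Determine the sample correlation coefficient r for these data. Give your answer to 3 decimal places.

n = 5, Σx = 68.9, Σy = 4.2, Σx² = 1062.63, Σy² = 5.06, Σxy = 70.29
nΣxy − ΣxΣy = 351.45 − 289.38 = 62.07
nΣx² − (Σx)² = 5313.15 − 4747.21 = 565.94; nΣy² − (Σy)² = 25.3 − 17.64 = 7.66
r = 62.07 / √(565.94 × 7.66) = 62.07 / 65.8415 ≈ 0.943

0.943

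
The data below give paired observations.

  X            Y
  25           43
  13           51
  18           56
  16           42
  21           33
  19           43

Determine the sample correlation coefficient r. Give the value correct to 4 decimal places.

n = 6, ΣX = 112, ΣY = 268, ΣX² = 2176, ΣY² = 12288, ΣXY = 4928
nΣXY − ΣXΣY = 29568 − 30016 = -448
nΣX² − (ΣX)² = 13056 − 12544 = 512; nΣY² − (ΣY)² = 73728 − 71824 = 1904
r = -448 / √(512 × 1904) = -448 / 987.3439 ≈ -0.4537

-0.4537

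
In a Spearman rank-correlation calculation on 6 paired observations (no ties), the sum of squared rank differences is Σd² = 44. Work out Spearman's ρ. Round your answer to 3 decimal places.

-0.257

ρ = 1 − 6Σd² / [n(n²−1)] = 1 − 6×44 / (6×35)
  = 1 − 264/210 = 1 − 1.2571 ≈ -0.257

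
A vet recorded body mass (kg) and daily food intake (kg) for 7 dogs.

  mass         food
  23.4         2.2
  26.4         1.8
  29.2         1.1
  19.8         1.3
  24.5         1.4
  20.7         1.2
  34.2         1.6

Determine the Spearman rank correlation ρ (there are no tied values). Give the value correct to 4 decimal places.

Rank mass: 3, 5, 6, 1, 4, 2, 7
Rank food: 7, 6, 1, 3, 4, 2, 5
d = rank(mass) − rank(food): -4, -1, 5, -2, 0, 0, 2; Σd² = 50
ρ = 1 − 6Σd² / [n(n²−1)] = 1 − 6×50 / (7×48) = 1 − 300/336 ≈ 0.1071

0.1071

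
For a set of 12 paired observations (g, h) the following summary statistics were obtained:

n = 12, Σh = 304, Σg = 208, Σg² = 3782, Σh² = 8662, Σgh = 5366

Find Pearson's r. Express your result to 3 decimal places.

r = (nΣgh − ΣgΣh) / √[(nΣg² − (Σg)²)(nΣh² − (Σh)²)]
Numerator: 12×5366 − 208×304 = 1160
Denominator: √[(45384 − 43264)(103944 − 92416)] = √[2120 × 11528] = 4943.6181
r = 1160 / 4943.6181 ≈ 0.235

0.235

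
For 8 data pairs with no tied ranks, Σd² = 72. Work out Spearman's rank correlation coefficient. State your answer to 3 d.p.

ρ = 1 − 6Σd² / [n(n²−1)] = 1 − 6×72 / (8×63)
  = 1 − 432/504 = 1 − 0.8571 ≈ 0.143

0.143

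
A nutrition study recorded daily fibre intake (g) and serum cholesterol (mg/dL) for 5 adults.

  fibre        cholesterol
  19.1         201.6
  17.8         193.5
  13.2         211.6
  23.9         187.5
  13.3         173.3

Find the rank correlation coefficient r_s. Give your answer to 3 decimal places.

Rank fibre: 4, 3, 1, 5, 2
Rank cholesterol: 4, 3, 5, 2, 1
d = rank(fibre) − rank(cholesterol): 0, 0, -4, 3, 1; Σd² = 26
ρ = 1 − 6Σd² / [n(n²−1)] = 1 − 6×26 / (5×24) = 1 − 156/120 ≈ -0.300

-0.300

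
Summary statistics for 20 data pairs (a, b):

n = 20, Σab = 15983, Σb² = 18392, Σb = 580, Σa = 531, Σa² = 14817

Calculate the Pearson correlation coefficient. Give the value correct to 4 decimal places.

0.5493

r = (nΣab − ΣaΣb) / √[(nΣa² − (Σa)²)(nΣb² − (Σb)²)]
Numerator: 20×15983 − 531×580 = 11680
Denominator: √[(296340 − 281961)(367840 − 336400)] = √[14379 × 31440] = 21262.0733
r = 11680 / 21262.0733 ≈ 0.5493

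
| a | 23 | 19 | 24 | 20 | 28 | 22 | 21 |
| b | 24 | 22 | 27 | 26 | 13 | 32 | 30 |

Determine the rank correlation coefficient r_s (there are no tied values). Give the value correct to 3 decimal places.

Rank a: 5, 1, 6, 2, 7, 4, 3
Rank b: 3, 2, 5, 4, 1, 7, 6
d = rank(a) − rank(b): 2, -1, 1, -2, 6, -3, -3; Σd² = 64
ρ = 1 − 6Σd² / [n(n²−1)] = 1 − 6×64 / (7×48) = 1 − 384/336 ≈ -0.143

-0.143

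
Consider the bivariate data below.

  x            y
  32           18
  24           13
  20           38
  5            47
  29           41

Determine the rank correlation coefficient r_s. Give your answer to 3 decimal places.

-0.500

Rank x: 5, 3, 2, 1, 4
Rank y: 2, 1, 3, 5, 4
d = rank(x) − rank(y): 3, 2, -1, -4, 0; Σd² = 30
ρ = 1 − 6Σd² / [n(n²−1)] = 1 − 6×30 / (5×24) = 1 − 180/120 ≈ -0.500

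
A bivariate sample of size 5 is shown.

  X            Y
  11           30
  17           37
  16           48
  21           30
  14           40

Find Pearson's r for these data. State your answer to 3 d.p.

-0.054

n = 5, ΣX = 79, ΣY = 185, ΣX² = 1303, ΣY² = 7073, ΣXY = 2917
nΣXY − ΣXΣY = 14585 − 14615 = -30
nΣX² − (ΣX)² = 6515 − 6241 = 274; nΣY² − (ΣY)² = 35365 − 34225 = 1140
r = -30 / √(274 × 1140) = -30 / 558.8918 ≈ -0.054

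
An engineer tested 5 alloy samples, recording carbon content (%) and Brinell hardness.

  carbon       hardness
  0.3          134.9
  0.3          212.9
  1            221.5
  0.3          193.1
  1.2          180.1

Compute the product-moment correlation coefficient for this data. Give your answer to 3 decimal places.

0.257

n = 5, Σx = 3.1, Σy = 942.5, Σx² = 2.71, Σy² = 182310.29, Σxy = 599.89
nΣxy − ΣxΣy = 2999.45 − 2921.75 = 77.7
nΣx² − (Σx)² = 13.55 − 9.61 = 3.94; nΣy² − (Σy)² = 911551.45 − 888306.25 = 23245.2
r = 77.7 / √(3.94 × 23245.2) = 77.7 / 302.6319 ≈ 0.257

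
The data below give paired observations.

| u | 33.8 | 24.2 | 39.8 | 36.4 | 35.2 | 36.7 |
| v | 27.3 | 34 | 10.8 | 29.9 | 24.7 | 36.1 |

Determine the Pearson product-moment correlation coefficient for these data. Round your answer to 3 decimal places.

-0.554

n = 6, Σu = 206.1, Σv = 162.8, Σu² = 7223.01, Σv² = 4825.24, Σuv = 5458.05
nΣuv − ΣuΣv = 32748.3 − 33553.08 = -804.78
nΣu² − (Σu)² = 43338.06 − 42477.21 = 860.85; nΣv² − (Σv)² = 28951.44 − 26503.84 = 2447.6
r = -804.78 / √(860.85 × 2447.6) = -804.78 / 1451.5566 ≈ -0.554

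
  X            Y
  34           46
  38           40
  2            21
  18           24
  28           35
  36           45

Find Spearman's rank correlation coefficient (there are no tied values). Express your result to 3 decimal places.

0.771

Rank X: 4, 6, 1, 2, 3, 5
Rank Y: 6, 4, 1, 2, 3, 5
d = rank(X) − rank(Y): -2, 2, 0, 0, 0, 0; Σd² = 8
ρ = 1 − 6Σd² / [n(n²−1)] = 1 − 6×8 / (6×35) = 1 − 48/210 ≈ 0.771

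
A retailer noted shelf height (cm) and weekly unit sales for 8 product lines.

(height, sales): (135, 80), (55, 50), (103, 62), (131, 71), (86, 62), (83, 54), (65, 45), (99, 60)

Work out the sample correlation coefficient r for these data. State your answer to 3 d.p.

n = 8, Σx = 757, Σy = 484, Σx² = 77331, Σy² = 30170, Σxy = 47916
nΣxy − ΣxΣy = 383328 − 366388 = 16940
nΣx² − (Σx)² = 618648 − 573049 = 45599; nΣy² − (Σy)² = 241360 − 234256 = 7104
r = 16940 / √(45599 × 7104) = 16940 / 17998.2026 ≈ 0.941

0.941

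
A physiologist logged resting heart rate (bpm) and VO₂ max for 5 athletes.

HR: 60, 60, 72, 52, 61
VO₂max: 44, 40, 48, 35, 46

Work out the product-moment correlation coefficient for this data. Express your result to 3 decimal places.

0.872

n = 5, Σx = 305, Σy = 213, Σx² = 18809, Σy² = 9181, Σxy = 13122
nΣxy − ΣxΣy = 65610 − 64965 = 645
nΣx² − (Σx)² = 94045 − 93025 = 1020; nΣy² − (Σy)² = 45905 − 45369 = 536
r = 645 / √(1020 × 536) = 645 / 739.4052 ≈ 0.872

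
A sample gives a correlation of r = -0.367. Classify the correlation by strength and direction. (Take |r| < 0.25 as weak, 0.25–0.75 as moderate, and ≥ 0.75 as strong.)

r = -0.367 < 0 so the relationship is negative.
|r| = 0.367, which falls in the moderate range.

moderate negative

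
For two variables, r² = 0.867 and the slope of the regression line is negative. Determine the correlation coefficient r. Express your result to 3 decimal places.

|r| = √0.867 = 0.931
The association is negative, so r = −0.931.

-0.931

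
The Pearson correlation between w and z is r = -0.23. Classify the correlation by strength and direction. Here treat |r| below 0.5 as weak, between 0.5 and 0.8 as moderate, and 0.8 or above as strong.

weak negative

r = -0.23 < 0 so the relationship is negative.
|r| = 0.23, which falls in the weak range.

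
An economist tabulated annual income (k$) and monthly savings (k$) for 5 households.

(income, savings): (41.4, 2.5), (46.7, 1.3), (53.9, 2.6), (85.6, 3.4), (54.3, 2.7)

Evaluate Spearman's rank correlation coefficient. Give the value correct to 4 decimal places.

Rank income: 1, 2, 3, 5, 4
Rank savings: 2, 1, 3, 5, 4
d = rank(income) − rank(savings): -1, 1, 0, 0, 0; Σd² = 2
ρ = 1 − 6Σd² / [n(n²−1)] = 1 − 6×2 / (5×24) = 1 − 12/120 ≈ 0.9000

0.9000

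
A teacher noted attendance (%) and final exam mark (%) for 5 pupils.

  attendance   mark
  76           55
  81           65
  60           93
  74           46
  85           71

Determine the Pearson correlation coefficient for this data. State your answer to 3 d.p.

n = 5, Σx = 376, Σy = 330, Σx² = 28638, Σy² = 23056, Σxy = 24464
nΣxy − ΣxΣy = 122320 − 124080 = -1760
nΣx² − (Σx)² = 143190 − 141376 = 1814; nΣy² − (Σy)² = 115280 − 108900 = 6380
r = -1760 / √(1814 × 6380) = -1760 / 3401.9583 ≈ -0.517

-0.517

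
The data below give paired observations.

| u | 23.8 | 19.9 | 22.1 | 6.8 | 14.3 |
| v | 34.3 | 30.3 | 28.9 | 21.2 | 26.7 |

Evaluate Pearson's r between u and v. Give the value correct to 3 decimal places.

n = 5, Σu = 86.9, Σv = 141.4, Σu² = 1701.59, Σv² = 4092.12, Σuv = 2583.97
nΣuv − ΣuΣv = 12919.85 − 12287.66 = 632.19
nΣu² − (Σu)² = 8507.95 − 7551.61 = 956.34; nΣv² − (Σv)² = 20460.6 − 19993.96 = 466.64
r = 632.19 / √(956.34 × 466.64) = 632.19 / 668.0318 ≈ 0.946

0.946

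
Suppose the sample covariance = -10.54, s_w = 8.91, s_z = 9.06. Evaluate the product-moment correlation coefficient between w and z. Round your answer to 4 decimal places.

-0.1306

r = Cov(w,z) / (s_w · s_z) = -10.54 / (8.91 × 9.06)
  = -10.54 / 80.7246 ≈ -0.1306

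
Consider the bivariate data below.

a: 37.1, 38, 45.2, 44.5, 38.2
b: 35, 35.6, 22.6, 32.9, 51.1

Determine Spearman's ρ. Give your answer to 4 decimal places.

-0.6000

Rank a: 1, 2, 5, 4, 3
Rank b: 3, 4, 1, 2, 5
d = rank(a) − rank(b): -2, -2, 4, 2, -2; Σd² = 32
ρ = 1 − 6Σd² / [n(n²−1)] = 1 − 6×32 / (5×24) = 1 − 192/120 ≈ -0.6000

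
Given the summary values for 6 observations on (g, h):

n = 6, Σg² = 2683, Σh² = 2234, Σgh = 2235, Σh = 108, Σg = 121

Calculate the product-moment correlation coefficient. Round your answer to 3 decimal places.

r = (nΣgh − ΣgΣh) / √[(nΣg² − (Σg)²)(nΣh² − (Σh)²)]
Numerator: 6×2235 − 121×108 = 342
Denominator: √[(16098 − 14641)(13404 − 11664)] = √[1457 × 1740] = 1592.2249
r = 342 / 1592.2249 ≈ 0.215

0.215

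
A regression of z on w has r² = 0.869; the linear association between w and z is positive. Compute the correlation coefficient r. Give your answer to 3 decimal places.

|r| = √0.869 = 0.932
The association is positive, so r = 0.932.

0.932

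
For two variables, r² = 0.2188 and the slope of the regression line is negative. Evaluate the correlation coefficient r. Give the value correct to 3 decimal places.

-0.468

|r| = √0.2188 = 0.468
The association is negative, so r = −0.468.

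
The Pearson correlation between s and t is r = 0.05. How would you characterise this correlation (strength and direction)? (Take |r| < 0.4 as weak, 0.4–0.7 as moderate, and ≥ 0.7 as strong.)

weak positive

r = 0.05 > 0 so the relationship is positive.
|r| = 0.05, which falls in the weak range.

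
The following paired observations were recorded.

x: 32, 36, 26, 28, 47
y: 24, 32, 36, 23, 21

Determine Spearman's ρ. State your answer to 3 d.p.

Rank x: 3, 4, 1, 2, 5
Rank y: 3, 4, 5, 2, 1
d = rank(x) − rank(y): 0, 0, -4, 0, 4; Σd² = 32
ρ = 1 − 6Σd² / [n(n²−1)] = 1 − 6×32 / (5×24) = 1 − 192/120 ≈ -0.600

-0.600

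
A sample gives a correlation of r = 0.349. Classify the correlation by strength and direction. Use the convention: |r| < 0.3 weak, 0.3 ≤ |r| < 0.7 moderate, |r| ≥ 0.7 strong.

r = 0.349 > 0 so the relationship is positive.
|r| = 0.349, which falls in the moderate range.

moderate positive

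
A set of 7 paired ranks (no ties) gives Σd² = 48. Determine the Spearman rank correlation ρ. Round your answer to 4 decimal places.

ρ = 1 − 6Σd² / [n(n²−1)] = 1 − 6×48 / (7×48)
  = 1 − 288/336 = 1 − 0.85714 ≈ 0.1429

0.1429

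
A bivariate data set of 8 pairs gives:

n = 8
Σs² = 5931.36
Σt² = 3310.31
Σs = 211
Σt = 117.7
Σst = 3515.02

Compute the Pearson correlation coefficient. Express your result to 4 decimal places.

0.5401

r = (nΣst − ΣsΣt) / √[(nΣs² − (Σs)²)(nΣt² − (Σt)²)]
Numerator: 8×3515.02 − 211×117.7 = 3285.46
Denominator: √[(47450.88 − 44521)(26482.48 − 13853.29)] = √[2929.88 × 12629.19] = 6082.9278
r = 3285.46 / 6082.9278 ≈ 0.5401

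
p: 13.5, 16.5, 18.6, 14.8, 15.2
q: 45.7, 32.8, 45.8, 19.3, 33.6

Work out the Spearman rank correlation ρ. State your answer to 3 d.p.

0.300

Rank p: 1, 4, 5, 2, 3
Rank q: 4, 2, 5, 1, 3
d = rank(p) − rank(q): -3, 2, 0, 1, 0; Σd² = 14
ρ = 1 − 6Σd² / [n(n²−1)] = 1 − 6×14 / (5×24) = 1 − 84/120 ≈ 0.300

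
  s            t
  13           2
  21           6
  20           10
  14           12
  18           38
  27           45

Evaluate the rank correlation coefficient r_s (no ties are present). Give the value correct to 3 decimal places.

0.486

Rank s: 1, 5, 4, 2, 3, 6
Rank t: 1, 2, 3, 4, 5, 6
d = rank(s) − rank(t): 0, 3, 1, -2, -2, 0; Σd² = 18
ρ = 1 − 6Σd² / [n(n²−1)] = 1 − 6×18 / (6×35) = 1 − 108/210 ≈ 0.486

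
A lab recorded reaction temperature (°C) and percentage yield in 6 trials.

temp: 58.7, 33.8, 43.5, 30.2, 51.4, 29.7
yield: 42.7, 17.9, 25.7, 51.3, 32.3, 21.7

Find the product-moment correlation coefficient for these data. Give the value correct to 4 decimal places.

0.2402

n = 6, Σx = 247.3, Σy = 191.6, Σx² = 10916.47, Σy² = 6950.06, Σxy = 8083.43
nΣxy − ΣxΣy = 48500.58 − 47382.68 = 1117.9
nΣx² − (Σx)² = 65498.82 − 61157.29 = 4341.53; nΣy² − (Σy)² = 41700.36 − 36710.56 = 4989.8
r = 1117.9 / √(4341.53 × 4989.8) = 1117.9 / 4654.3922 ≈ 0.2402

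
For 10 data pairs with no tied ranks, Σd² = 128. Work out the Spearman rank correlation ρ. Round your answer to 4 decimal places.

0.2242

ρ = 1 − 6Σd² / [n(n²−1)] = 1 − 6×128 / (10×99)
  = 1 − 768/990 = 1 − 0.77576 ≈ 0.2242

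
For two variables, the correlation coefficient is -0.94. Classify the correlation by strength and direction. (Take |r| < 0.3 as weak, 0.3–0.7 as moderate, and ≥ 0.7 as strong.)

r = -0.94 < 0 so the relationship is negative.
|r| = 0.94, which falls in the strong range.

strong negative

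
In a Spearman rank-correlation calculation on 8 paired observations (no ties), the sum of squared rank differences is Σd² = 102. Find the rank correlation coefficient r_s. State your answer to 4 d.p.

-0.2143

ρ = 1 − 6Σd² / [n(n²−1)] = 1 − 6×102 / (8×63)
  = 1 − 612/504 = 1 − 1.21429 ≈ -0.2143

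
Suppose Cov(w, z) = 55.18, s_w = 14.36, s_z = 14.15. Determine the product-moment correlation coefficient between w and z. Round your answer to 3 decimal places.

0.272

r = Cov(w,z) / (s_w · s_z) = 55.18 / (14.36 × 14.15)
  = 55.18 / 203.1940 ≈ 0.272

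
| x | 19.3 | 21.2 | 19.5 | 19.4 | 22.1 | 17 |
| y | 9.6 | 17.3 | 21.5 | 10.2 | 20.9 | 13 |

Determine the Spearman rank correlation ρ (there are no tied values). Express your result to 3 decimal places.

Rank x: 2, 5, 4, 3, 6, 1
Rank y: 1, 4, 6, 2, 5, 3
d = rank(x) − rank(y): 1, 1, -2, 1, 1, -2; Σd² = 12
ρ = 1 − 6Σd² / [n(n²−1)] = 1 − 6×12 / (6×35) = 1 − 72/210 ≈ 0.657

0.657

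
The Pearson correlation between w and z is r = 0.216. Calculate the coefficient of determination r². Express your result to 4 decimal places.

r² = (0.216)² = 0.0467

0.0467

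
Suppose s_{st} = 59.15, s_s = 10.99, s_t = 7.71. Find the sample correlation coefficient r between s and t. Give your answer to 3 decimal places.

r = Cov(s,t) / (s_s · s_t) = 59.15 / (10.99 × 7.71)
  = 59.15 / 84.7329 ≈ 0.698

0.698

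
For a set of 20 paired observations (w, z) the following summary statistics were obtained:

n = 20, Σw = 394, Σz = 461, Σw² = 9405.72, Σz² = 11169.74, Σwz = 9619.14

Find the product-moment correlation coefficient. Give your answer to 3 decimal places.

r = (nΣwz − ΣwΣz) / √[(nΣw² − (Σw)²)(nΣz² − (Σz)²)]
Numerator: 20×9619.14 − 394×461 = 10748.8
Denominator: √[(188114.4 − 155236)(223394.8 − 212521)] = √[32878.4 × 10873.8] = 18908.0180
r = 10748.8 / 18908.0180 ≈ 0.568

0.568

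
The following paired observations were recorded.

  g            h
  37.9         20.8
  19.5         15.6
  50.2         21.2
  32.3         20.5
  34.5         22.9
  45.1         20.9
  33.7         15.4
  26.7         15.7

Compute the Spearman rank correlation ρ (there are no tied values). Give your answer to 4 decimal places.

Rank g: 6, 1, 8, 3, 5, 7, 4, 2
Rank h: 5, 2, 7, 4, 8, 6, 1, 3
d = rank(g) − rank(h): 1, -1, 1, -1, -3, 1, 3, -1; Σd² = 24
ρ = 1 − 6Σd² / [n(n²−1)] = 1 − 6×24 / (8×63) = 1 − 144/504 ≈ 0.7143

0.7143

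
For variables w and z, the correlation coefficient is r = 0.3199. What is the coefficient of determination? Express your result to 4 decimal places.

0.1023

r² = (0.3199)² = 0.1023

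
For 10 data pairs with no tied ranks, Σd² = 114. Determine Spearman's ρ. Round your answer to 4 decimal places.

0.3091

ρ = 1 − 6Σd² / [n(n²−1)] = 1 − 6×114 / (10×99)
  = 1 − 684/990 = 1 − 0.69091 ≈ 0.3091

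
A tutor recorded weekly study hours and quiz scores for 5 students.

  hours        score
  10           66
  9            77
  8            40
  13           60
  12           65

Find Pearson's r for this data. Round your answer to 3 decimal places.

0.265

n = 5, Σx = 52, Σy = 308, Σx² = 558, Σy² = 19710, Σxy = 3233
nΣxy − ΣxΣy = 16165 − 16016 = 149
nΣx² − (Σx)² = 2790 − 2704 = 86; nΣy² − (Σy)² = 98550 − 94864 = 3686
r = 149 / √(86 × 3686) = 149 / 563.0240 ≈ 0.265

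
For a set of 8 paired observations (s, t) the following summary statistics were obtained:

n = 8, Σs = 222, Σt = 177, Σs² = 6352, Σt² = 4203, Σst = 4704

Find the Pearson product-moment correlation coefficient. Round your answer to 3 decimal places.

-0.886

r = (nΣst − ΣsΣt) / √[(nΣs² − (Σs)²)(nΣt² − (Σt)²)]
Numerator: 8×4704 − 222×177 = -1662
Denominator: √[(50816 − 49284)(33624 − 31329)] = √[1532 × 2295] = 1875.0840
r = -1662 / 1875.0840 ≈ -0.886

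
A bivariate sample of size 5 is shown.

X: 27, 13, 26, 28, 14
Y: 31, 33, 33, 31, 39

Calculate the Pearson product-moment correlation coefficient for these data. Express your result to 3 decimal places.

-0.708

n = 5, ΣX = 108, ΣY = 167, ΣX² = 2554, ΣY² = 5621, ΣXY = 3538
nΣXY − ΣXΣY = 17690 − 18036 = -346
nΣX² − (ΣX)² = 12770 − 11664 = 1106; nΣY² − (ΣY)² = 28105 − 27889 = 216
r = -346 / √(1106 × 216) = -346 / 488.7699 ≈ -0.708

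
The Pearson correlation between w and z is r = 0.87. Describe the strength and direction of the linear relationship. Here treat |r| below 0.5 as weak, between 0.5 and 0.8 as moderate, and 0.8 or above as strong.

strong positive

r = 0.87 > 0 so the relationship is positive.
|r| = 0.87, which falls in the strong range.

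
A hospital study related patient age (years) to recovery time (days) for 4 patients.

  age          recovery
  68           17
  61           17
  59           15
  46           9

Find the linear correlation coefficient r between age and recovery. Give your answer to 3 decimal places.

0.949

n = 4, Σx = 234, Σy = 58, Σx² = 13942, Σy² = 884, Σxy = 3492
nΣxy − ΣxΣy = 13968 − 13572 = 396
nΣx² − (Σx)² = 55768 − 54756 = 1012; nΣy² − (Σy)² = 3536 − 3364 = 172
r = 396 / √(1012 × 172) = 396 / 417.2098 ≈ 0.949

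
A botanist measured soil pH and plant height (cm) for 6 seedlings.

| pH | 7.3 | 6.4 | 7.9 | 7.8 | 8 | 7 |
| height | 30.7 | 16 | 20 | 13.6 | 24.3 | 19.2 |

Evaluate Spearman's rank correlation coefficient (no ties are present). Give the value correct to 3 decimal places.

Rank pH: 3, 1, 5, 4, 6, 2
Rank height: 6, 2, 4, 1, 5, 3
d = rank(pH) − rank(height): -3, -1, 1, 3, 1, -1; Σd² = 22
ρ = 1 − 6Σd² / [n(n²−1)] = 1 − 6×22 / (6×35) = 1 − 132/210 ≈ 0.371

0.371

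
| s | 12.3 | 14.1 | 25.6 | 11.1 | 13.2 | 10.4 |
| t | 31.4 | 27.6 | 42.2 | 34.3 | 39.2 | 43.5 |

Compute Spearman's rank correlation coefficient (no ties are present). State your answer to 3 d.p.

-0.257

Rank s: 3, 5, 6, 2, 4, 1
Rank t: 2, 1, 5, 3, 4, 6
d = rank(s) − rank(t): 1, 4, 1, -1, 0, -5; Σd² = 44
ρ = 1 − 6Σd² / [n(n²−1)] = 1 − 6×44 / (6×35) = 1 − 264/210 ≈ -0.257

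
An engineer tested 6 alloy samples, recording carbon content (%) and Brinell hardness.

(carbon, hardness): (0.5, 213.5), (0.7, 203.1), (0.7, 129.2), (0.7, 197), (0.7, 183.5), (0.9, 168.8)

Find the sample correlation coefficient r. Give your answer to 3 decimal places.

-0.465

n = 6, Σx = 4.2, Σy = 1095.1, Σx² = 3.02, Σy² = 204499.19, Σxy = 757.63
nΣxy − ΣxΣy = 4545.78 − 4599.42 = -53.64
nΣx² − (Σx)² = 18.12 − 17.64 = 0.48; nΣy² − (Σy)² = 1226995.14 − 1199244.01 = 27751.13
r = -53.64 / √(0.48 × 27751.13) = -53.64 / 115.4147 ≈ -0.465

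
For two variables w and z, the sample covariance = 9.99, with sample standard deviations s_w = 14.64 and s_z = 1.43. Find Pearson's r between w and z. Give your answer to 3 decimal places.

0.477

r = Cov(w,z) / (s_w · s_z) = 9.99 / (14.64 × 1.43)
  = 9.99 / 20.9352 ≈ 0.477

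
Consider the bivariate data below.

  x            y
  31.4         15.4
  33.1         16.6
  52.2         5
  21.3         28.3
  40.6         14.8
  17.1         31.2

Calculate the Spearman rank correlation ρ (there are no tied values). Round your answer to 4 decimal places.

Rank x: 3, 4, 6, 2, 5, 1
Rank y: 3, 4, 1, 5, 2, 6
d = rank(x) − rank(y): 0, 0, 5, -3, 3, -5; Σd² = 68
ρ = 1 − 6Σd² / [n(n²−1)] = 1 − 6×68 / (6×35) = 1 − 408/210 ≈ -0.9429

-0.9429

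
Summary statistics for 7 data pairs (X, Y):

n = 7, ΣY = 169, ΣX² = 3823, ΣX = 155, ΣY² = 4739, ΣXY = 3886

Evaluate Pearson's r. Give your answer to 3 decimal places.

0.283

r = (nΣXY − ΣXΣY) / √[(nΣX² − (ΣX)²)(nΣY² − (ΣY)²)]
Numerator: 7×3886 − 155×169 = 1007
Denominator: √[(26761 − 24025)(33173 − 28561)] = √[2736 × 4612] = 3552.2432
r = 1007 / 3552.2432 ≈ 0.283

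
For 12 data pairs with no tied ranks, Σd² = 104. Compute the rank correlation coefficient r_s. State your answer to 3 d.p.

ρ = 1 − 6Σd² / [n(n²−1)] = 1 − 6×104 / (12×143)
  = 1 − 624/1716 = 1 − 0.3636 ≈ 0.636

0.636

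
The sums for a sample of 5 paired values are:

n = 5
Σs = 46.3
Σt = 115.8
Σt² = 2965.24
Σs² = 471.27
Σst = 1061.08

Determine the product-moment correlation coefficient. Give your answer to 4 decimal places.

r = (nΣst − ΣsΣt) / √[(nΣs² − (Σs)²)(nΣt² − (Σt)²)]
Numerator: 5×1061.08 − 46.3×115.8 = -56.14
Denominator: √[(2356.35 − 2143.69)(14826.2 − 13409.64)] = √[212.66 × 1416.56] = 548.8585
r = -56.14 / 548.8585 ≈ -0.1023

-0.1023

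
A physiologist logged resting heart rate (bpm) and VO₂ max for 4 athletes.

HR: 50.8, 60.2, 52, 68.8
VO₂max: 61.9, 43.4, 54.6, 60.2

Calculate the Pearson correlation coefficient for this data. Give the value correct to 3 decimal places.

n = 4, Σx = 231.8, Σy = 220.1, Σx² = 13642.12, Σy² = 12320.37, Σxy = 12738.16
nΣxy − ΣxΣy = 50952.64 − 51019.18 = -66.54
nΣx² − (Σx)² = 54568.48 − 53731.24 = 837.24; nΣy² − (Σy)² = 49281.48 − 48444.01 = 837.47
r = -66.54 / √(837.24 × 837.47) = -66.54 / 837.3550 ≈ -0.079

-0.079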